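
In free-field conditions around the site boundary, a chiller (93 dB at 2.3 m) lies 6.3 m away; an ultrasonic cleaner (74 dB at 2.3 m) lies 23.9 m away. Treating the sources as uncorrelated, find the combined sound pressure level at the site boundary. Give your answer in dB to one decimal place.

84.3 dB

First find each source's level at the receiver (point-source: −20·log₁₀(r/r_ref)), then combine on an intensity basis.
chiller: 93 − 20·log₁₀(6.3/2.3) = 93 − 8.75 = 84.25 dB.
ultrasonic cleaner: 74 − 20·log₁₀(23.9/2.3) = 74 − 20.33 = 53.67 dB.
Σ 10^(L/10) = 2.662e+08 → L_total = 10·log₁₀(2.662e+08) = 84.25 dB.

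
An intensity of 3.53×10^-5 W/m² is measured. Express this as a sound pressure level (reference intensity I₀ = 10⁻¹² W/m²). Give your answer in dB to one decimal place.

Dividing by I₀ shifts the exponent by 12: I/I₀ = 3.53×10^7.
L = 10·(0.5478 + 7) = 75.48 dB.

75.5 dB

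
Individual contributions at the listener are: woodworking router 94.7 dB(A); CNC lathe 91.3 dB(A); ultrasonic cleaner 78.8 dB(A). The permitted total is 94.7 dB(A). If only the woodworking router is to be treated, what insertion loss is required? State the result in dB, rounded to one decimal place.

2.9 dB

The untreated sources together contribute 10^(91.3/10) + 10^(78.8/10) = 1.425e+09, i.e. 91.54 dB(A).
To meet 94.7 dB(A) overall, the treated woodworking router may contribute at most 10^(94.7/10) − 1.425e+09 = 1.526e+09, i.e. 91.84 dB(A).
Required insertion loss = 94.7 − 91.84 = 2.86 dB.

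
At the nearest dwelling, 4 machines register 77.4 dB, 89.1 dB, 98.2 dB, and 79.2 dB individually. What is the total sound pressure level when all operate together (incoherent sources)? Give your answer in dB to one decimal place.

For uncorrelated sources the intensities add, so convert each level to linear form, sum, and take 10·log₁₀ of the total.
Σ 10^(L/10) = 10^(77.4/10) + 10^(89.1/10) + 10^(98.2/10) + 10^(79.2/10) = 7.558e+09.
L_total = 10·log₁₀(7.558e+09) = 98.78 dB.

98.8 dB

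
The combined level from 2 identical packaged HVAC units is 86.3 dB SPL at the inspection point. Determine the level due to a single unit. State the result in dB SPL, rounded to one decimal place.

Dividing the total intensity by 2 lowers the level by 10·log₁₀ 2 = 3.010 dB: L₁ = 86.3 − 3.010.

83.3 dB SPL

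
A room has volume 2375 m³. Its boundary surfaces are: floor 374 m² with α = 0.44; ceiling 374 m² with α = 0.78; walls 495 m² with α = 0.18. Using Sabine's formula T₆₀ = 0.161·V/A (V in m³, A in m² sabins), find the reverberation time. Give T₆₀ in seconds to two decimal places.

A = Σ Sᵢαᵢ = 374·0.44 + 374·0.78 + 495·0.18 = 545.38 m².
T₆₀ = 0.161 × 2375 / 545.38 = 0.701 s.

0.70 s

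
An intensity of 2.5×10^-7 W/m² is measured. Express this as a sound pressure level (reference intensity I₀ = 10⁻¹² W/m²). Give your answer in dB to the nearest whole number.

Dividing by I₀ shifts the exponent by 12: I/I₀ = 2.5×10^5.
L = 10·(0.3979 + 5) = 53.98 dB.

54 dB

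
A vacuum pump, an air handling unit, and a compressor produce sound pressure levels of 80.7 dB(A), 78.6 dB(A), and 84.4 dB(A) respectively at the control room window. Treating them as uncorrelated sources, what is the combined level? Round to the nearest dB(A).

For uncorrelated sources the intensities add, so convert each level to linear form, sum, and take 10·log₁₀ of the total.
Σ 10^(L/10) = 10^(80.7/10) + 10^(78.6/10) + 10^(84.4/10) = 4.654e+08.
L_total = 10·log₁₀(4.654e+08) = 86.68 dB(A).

87 dB(A)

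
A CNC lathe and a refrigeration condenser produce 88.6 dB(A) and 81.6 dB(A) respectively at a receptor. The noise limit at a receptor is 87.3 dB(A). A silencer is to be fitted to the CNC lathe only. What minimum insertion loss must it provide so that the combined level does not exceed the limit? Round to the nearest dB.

3 dB

Fixed contribution from the other source: Σ 10^(L/10) = 10^(81.6/10) = 1.445e+08 (81.60 dB(A)).
The limit corresponds to 10^(87.3/10) = 5.370e+08; subtracting the fixed part leaves 3.925e+08 for the CNC lathe, i.e. 85.94 dB(A).
So the CNC lathe must be reduced from 88.6 to 85.94 dB(A): IL = 2.66 dB.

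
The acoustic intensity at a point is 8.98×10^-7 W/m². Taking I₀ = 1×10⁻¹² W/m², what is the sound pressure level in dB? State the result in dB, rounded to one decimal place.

59.5 dB

Dividing by I₀ shifts the exponent by 12: I/I₀ = 8.98×10^5.
L = 10·(0.9533 + 5) = 59.53 dB.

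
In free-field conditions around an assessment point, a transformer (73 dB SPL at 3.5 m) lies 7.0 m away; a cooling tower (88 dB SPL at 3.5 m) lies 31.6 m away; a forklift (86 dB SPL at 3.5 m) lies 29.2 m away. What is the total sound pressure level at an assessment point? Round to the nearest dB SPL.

73 dB SPL

First find each source's level at the receiver (point-source: −20·log₁₀(r/r_ref)), then combine on an intensity basis.
transformer: 73 − 20·log₁₀(7.0/3.5) = 73 − 6.02 = 66.98 dB SPL.
cooling tower: 88 − 20·log₁₀(31.6/3.5) = 88 − 19.11 = 68.89 dB SPL.
forklift: 86 − 20·log₁₀(29.2/3.5) = 86 − 18.43 = 67.57 dB SPL.
Σ 10^(L/10) = 1.845e+07 → L_total = 10·log₁₀(1.845e+07) = 72.66 dB SPL.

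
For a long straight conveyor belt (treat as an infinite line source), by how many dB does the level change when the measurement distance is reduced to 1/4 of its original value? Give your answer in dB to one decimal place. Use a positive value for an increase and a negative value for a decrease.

A line source loses 3 dB per doubling of distance; generally ΔL = −10·log₁₀(r₂/r₁).
ΔL = −10·log₁₀(0.25) = +6.02 dB.

+6.0 dB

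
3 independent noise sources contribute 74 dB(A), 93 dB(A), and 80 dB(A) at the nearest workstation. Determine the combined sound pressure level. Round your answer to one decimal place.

93.3 dB(A)

Incoherent sources combine by intensity addition: L_total = 10·log₁₀(Σ 10^(L_i/10)).
Σ 10^(L/10) = 10^(74/10) + 10^(93/10) + 10^(80/10) = 2.120e+09.
L_total = 10·log₁₀(2.120e+09) = 93.26 dB(A).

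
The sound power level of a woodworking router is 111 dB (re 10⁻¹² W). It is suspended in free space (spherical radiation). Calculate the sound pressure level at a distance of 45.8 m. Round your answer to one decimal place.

66.8 dB

The power spreads over a sphere of area 4π·r², so L_p = L_w − 10·log₁₀(4π·r²).
4π·r² = 2.636e+04 m², 10·log₁₀ of that is 44.209 dB.
L_p = 111 − 44.209 = 66.79 dB.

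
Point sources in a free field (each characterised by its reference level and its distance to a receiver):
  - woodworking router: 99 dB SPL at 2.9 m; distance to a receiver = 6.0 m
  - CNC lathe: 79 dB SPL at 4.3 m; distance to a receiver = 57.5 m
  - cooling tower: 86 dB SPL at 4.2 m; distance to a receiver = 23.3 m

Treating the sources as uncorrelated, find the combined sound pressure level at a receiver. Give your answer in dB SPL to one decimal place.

Apply inverse-square spreading to bring every level to the receiver, then sum 10^(L/10).
woodworking router: 99 − 20·log₁₀(6.0/2.9) = 99 − 6.32 = 92.68 dB SPL.
CNC lathe: 79 − 20·log₁₀(57.5/4.3) = 79 − 22.52 = 56.48 dB SPL.
cooling tower: 86 − 20·log₁₀(23.3/4.2) = 86 − 14.88 = 71.12 dB SPL.
Σ 10^(L/10) = 1.869e+09 → L_total = 10·log₁₀(1.869e+09) = 92.72 dB SPL.

92.7 dB SPL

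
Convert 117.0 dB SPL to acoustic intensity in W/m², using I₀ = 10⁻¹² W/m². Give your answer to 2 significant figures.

0.50 W/m²

I = I₀·10^(L/10) = 10⁻¹² × 10^(117.0/10) = 10^(-0.300).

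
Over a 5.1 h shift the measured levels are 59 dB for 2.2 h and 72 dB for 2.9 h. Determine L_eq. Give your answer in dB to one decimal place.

69.7 dB

L_eq = 10·log₁₀[(1/T)·Σ tᵢ·10^(Lᵢ/10)] with T = 5.1 h.
Σ tᵢ·10^(Lᵢ/10) = 2.2·10^(59/10) + 2.9·10^(72/10) = 4.771e+07.
L_eq = 10·log₁₀(4.771e+07/5.1) = 69.71 dB.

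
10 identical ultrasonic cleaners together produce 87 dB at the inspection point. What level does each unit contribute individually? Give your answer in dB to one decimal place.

For N identical incoherent sources L_total = L₁ + 10·log₁₀ N, so L₁ = 87 − 10·log₁₀(10) = 87 − 10.000.

77.0 dB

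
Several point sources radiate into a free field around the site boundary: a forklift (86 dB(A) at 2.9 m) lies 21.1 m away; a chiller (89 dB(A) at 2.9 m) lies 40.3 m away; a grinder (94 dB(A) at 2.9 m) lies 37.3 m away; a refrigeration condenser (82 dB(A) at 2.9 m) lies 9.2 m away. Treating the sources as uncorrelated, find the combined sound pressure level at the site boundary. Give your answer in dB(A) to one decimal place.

76.3 dB(A)

First find each source's level at the receiver (point-source: −20·log₁₀(r/r_ref)), then combine on an intensity basis.
forklift: 86 − 20·log₁₀(21.1/2.9) = 86 − 17.24 = 68.76 dB(A).
chiller: 89 − 20·log₁₀(40.3/2.9) = 89 − 22.86 = 66.14 dB(A).
grinder: 94 − 20·log₁₀(37.3/2.9) = 94 − 22.19 = 71.81 dB(A).
refrigeration condenser: 82 − 20·log₁₀(9.2/2.9) = 82 − 10.03 = 71.97 dB(A).
Σ 10^(L/10) = 4.257e+07 → L_total = 10·log₁₀(4.257e+07) = 76.29 dB(A).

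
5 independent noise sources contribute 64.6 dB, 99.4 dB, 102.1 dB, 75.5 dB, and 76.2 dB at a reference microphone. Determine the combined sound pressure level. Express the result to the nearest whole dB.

For uncorrelated sources the intensities add, so convert each level to linear form, sum, and take 10·log₁₀ of the total.
Σ 10^(L/10) = 10^(64.6/10) + 10^(99.4/10) + 10^(102.1/10) + 10^(75.5/10) + 10^(76.2/10) = 2.501e+10.
L_total = 10·log₁₀(2.501e+10) = 103.98 dB.

104 dB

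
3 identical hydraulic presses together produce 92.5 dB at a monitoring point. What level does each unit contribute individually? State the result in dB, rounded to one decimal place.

3 equal contributions raise the level by 10·log₁₀ 3 = 4.771 dB, so each unit alone gives 92.5 − 4.771.

87.7 dB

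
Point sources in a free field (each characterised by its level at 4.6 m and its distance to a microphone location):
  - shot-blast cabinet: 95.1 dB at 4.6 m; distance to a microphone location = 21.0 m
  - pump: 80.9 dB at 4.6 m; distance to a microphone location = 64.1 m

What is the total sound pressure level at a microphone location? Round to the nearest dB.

First find each source's level at the receiver (point-source: −20·log₁₀(r/r_ref)), then combine on an intensity basis.
shot-blast cabinet: 95.1 − 20·log₁₀(21.0/4.6) = 95.1 − 13.19 = 81.91 dB.
pump: 80.9 − 20·log₁₀(64.1/4.6) = 80.9 − 22.88 = 58.02 dB.
Σ 10^(L/10) = 1.559e+08 → L_total = 10·log₁₀(1.559e+08) = 81.93 dB.

82 dB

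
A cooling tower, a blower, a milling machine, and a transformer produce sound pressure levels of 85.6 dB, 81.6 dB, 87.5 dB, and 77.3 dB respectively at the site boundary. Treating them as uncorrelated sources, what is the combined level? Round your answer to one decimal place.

For uncorrelated sources the intensities add, so convert each level to linear form, sum, and take 10·log₁₀ of the total.
Σ 10^(L/10) = 10^(85.6/10) + 10^(81.6/10) + 10^(87.5/10) + 10^(77.3/10) = 1.124e+09.
L_total = 10·log₁₀(1.124e+09) = 90.51 dB.

90.5 dB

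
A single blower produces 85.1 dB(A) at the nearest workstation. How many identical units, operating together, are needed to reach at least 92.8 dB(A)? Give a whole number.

6

Need L₁ + 10·log₁₀ N ≥ 92.8, i.e. log₁₀ N ≥ 0.77.
N ≥ 10^(7.7/10) = 5.888, so N = 6.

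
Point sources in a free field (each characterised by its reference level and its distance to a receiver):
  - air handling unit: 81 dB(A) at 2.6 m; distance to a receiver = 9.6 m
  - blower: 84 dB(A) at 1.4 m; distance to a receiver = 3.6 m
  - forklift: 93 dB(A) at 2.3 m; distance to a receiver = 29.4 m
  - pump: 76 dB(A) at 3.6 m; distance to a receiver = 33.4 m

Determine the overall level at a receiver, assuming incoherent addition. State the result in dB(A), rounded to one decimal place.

77.8 dB(A)

Apply inverse-square spreading to bring every level to the receiver, then sum 10^(L/10).
air handling unit: 81 − 20·log₁₀(9.6/2.6) = 81 − 11.35 = 69.65 dB(A).
blower: 84 − 20·log₁₀(3.6/1.4) = 84 − 8.20 = 75.80 dB(A).
forklift: 93 − 20·log₁₀(29.4/2.3) = 93 − 22.13 = 70.87 dB(A).
pump: 76 − 20·log₁₀(33.4/3.6) = 76 − 19.35 = 56.65 dB(A).
Σ 10^(L/10) = 5.990e+07 → L_total = 10·log₁₀(5.990e+07) = 77.77 dB(A).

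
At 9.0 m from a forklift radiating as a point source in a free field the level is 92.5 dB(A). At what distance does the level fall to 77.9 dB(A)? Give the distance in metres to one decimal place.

The 14.6 dB drop corresponds to a distance ratio of 10^(14.6/20) for a point source.
r₂ = 9.0·10^((92.5−77.9)/20) = 9.0·10^(14.6/20) = 48.33 m.

48.3 m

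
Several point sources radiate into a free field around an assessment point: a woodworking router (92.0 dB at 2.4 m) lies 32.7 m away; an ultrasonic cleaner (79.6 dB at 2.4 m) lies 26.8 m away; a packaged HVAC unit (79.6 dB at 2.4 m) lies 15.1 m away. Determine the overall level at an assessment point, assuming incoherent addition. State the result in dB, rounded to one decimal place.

70.6 dB

Apply inverse-square spreading to bring every level to the receiver, then sum 10^(L/10).
woodworking router: 92.0 − 20·log₁₀(32.7/2.4) = 92.0 − 22.69 = 69.31 dB.
ultrasonic cleaner: 79.6 − 20·log₁₀(26.8/2.4) = 79.6 − 20.96 = 58.64 dB.
packaged HVAC unit: 79.6 − 20·log₁₀(15.1/2.4) = 79.6 − 15.98 = 63.62 dB.
Σ 10^(L/10) = 1.157e+07 → L_total = 10·log₁₀(1.157e+07) = 70.63 dB.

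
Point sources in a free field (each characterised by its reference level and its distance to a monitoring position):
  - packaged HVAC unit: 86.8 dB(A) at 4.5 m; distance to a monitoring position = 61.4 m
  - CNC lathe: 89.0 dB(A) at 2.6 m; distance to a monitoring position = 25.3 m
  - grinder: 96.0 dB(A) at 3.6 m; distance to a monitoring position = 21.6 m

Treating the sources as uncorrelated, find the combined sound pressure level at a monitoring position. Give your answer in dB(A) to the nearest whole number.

81 dB(A)

Propagate each source to the receiver with L = L_ref − 20·log₁₀(r/r_ref), then add intensities.
packaged HVAC unit: 86.8 − 20·log₁₀(61.4/4.5) = 86.8 − 22.70 = 64.10 dB(A).
CNC lathe: 89.0 − 20·log₁₀(25.3/2.6) = 89.0 − 19.76 = 69.24 dB(A).
grinder: 96.0 − 20·log₁₀(21.6/3.6) = 96.0 − 15.56 = 80.44 dB(A).
Σ 10^(L/10) = 1.215e+08 → L_total = 10·log₁₀(1.215e+08) = 80.85 dB(A).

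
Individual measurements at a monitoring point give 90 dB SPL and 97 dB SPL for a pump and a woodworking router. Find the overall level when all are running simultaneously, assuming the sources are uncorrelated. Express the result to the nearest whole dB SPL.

Incoherent sources combine by intensity addition: L_total = 10·log₁₀(Σ 10^(L_i/10)).
Σ 10^(L/10) = 10^(90/10) + 10^(97/10) = 6.012e+09.
L_total = 10·log₁₀(6.012e+09) = 97.79 dB SPL.

98 dB SPL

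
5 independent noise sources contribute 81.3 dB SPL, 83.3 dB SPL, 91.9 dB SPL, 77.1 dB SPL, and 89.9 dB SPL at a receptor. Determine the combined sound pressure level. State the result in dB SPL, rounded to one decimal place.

94.7 dB SPL

For uncorrelated sources the intensities add, so convert each level to linear form, sum, and take 10·log₁₀ of the total.
Σ 10^(L/10) = 10^(81.3/10) + 10^(83.3/10) + 10^(91.9/10) + 10^(77.1/10) + 10^(89.9/10) = 2.926e+09.
L_total = 10·log₁₀(2.926e+09) = 94.66 dB SPL.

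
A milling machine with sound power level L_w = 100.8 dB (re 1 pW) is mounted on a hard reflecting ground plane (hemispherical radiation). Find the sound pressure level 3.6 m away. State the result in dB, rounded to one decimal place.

81.7 dB

L_p = L_w − 10·log₁₀(2π·r²) with r = 3.6 m.
2π·r² = 81.43 m², 10·log₁₀ of that is 19.108 dB.
L_p = 100.8 − 19.108 = 81.69 dB.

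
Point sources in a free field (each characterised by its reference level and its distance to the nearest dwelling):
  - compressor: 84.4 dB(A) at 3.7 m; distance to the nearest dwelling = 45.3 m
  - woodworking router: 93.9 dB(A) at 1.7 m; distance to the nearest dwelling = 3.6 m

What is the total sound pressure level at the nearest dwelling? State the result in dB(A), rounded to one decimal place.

Apply inverse-square spreading to bring every level to the receiver, then sum 10^(L/10).
compressor: 84.4 − 20·log₁₀(45.3/3.7) = 84.4 − 21.76 = 62.64 dB(A).
woodworking router: 93.9 − 20·log₁₀(3.6/1.7) = 93.9 − 6.52 = 87.38 dB(A).
Σ 10^(L/10) = 5.492e+08 → L_total = 10·log₁₀(5.492e+08) = 87.40 dB(A).

87.4 dB(A)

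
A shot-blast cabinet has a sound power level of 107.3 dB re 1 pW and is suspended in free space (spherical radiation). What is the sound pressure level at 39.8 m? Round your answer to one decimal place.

64.3 dB

Free-field spherical radiation: L_p = L_w − 10·log₁₀(4π·r²), r = 39.8 m.
4π·r² = 1.991e+04 m², 10·log₁₀ of that is 42.990 dB.
L_p = 107.3 − 42.990 = 64.31 dB.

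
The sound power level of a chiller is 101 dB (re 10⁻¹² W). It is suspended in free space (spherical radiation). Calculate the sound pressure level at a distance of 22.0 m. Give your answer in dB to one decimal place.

The power spreads over a sphere of area 4π·r², so L_p = L_w − 10·log₁₀(4π·r²).
4π·r² = 6082 m², 10·log₁₀ of that is 37.841 dB.
L_p = 101 − 37.841 = 63.16 dB.

63.2 dB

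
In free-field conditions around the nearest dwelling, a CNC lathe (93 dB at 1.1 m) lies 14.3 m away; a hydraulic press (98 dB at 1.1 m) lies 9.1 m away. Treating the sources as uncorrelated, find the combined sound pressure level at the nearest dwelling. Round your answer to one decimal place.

Apply inverse-square spreading to bring every level to the receiver, then sum 10^(L/10).
CNC lathe: 93 − 20·log₁₀(14.3/1.1) = 93 − 22.28 = 70.72 dB.
hydraulic press: 98 − 20·log₁₀(9.1/1.1) = 98 − 18.35 = 79.65 dB.
Σ 10^(L/10) = 1.040e+08 → L_total = 10·log₁₀(1.040e+08) = 80.17 dB.

80.2 dB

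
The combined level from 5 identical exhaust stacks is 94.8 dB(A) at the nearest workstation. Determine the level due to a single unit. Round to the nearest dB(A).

5 equal contributions raise the level by 10·log₁₀ 5 = 6.990 dB, so each unit alone gives 94.8 − 6.990.

88 dB(A)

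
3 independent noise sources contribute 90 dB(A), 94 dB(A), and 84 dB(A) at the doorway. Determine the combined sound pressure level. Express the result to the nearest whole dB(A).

96 dB(A)

For uncorrelated sources the intensities add, so convert each level to linear form, sum, and take 10·log₁₀ of the total.
Σ 10^(L/10) = 10^(90/10) + 10^(94/10) + 10^(84/10) = 3.763e+09.
L_total = 10·log₁₀(3.763e+09) = 95.76 dB(A).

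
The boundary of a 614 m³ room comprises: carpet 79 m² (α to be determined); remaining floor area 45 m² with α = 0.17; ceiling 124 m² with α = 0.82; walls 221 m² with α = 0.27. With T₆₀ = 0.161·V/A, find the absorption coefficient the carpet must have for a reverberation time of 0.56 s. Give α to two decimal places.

From T₆₀ = 0.161·V/A, the target T₆₀ = 0.56 s needs A = 0.161·614/0.56 = 176.52 m².
Absorption from the other surfaces = 45·0.17 + 124·0.82 + 221·0.27 = 169.00 m², so the carpet must supply 7.52 m² over 79 m².
α = 7.52/79 = 0.095.

0.10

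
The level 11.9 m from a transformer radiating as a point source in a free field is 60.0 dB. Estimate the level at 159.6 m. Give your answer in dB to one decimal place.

For a point source, L₂ = L₁ − 20·log₁₀(r₂/r₁).
L₂ = 60.0 − 20·log₁₀(159.6/11.9) = 60.0 − 22.550 = 37.45 dB.

37.5 dB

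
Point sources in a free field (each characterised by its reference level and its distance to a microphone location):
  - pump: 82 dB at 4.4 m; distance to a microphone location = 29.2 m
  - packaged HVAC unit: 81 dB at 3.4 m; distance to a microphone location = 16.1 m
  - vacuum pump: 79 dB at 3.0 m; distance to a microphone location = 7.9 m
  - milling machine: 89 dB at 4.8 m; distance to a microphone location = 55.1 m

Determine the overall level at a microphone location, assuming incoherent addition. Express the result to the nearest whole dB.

Propagate each source to the receiver with L = L_ref − 20·log₁₀(r/r_ref), then add intensities.
pump: 82 − 20·log₁₀(29.2/4.4) = 82 − 16.44 = 65.56 dB.
packaged HVAC unit: 81 − 20·log₁₀(16.1/3.4) = 81 − 13.51 = 67.49 dB.
vacuum pump: 79 − 20·log₁₀(7.9/3.0) = 79 − 8.41 = 70.59 dB.
milling machine: 89 − 20·log₁₀(55.1/4.8) = 89 − 21.20 = 67.80 dB.
Σ 10^(L/10) = 2.670e+07 → L_total = 10·log₁₀(2.670e+07) = 74.26 dB.

74 dB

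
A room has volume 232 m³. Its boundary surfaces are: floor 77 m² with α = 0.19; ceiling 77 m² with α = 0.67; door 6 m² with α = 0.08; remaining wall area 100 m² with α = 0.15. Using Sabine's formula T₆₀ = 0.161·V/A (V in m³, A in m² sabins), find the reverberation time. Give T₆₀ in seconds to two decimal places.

0.46 s

A = Σ Sᵢαᵢ = 77·0.19 + 77·0.67 + 6·0.08 + 100·0.15 = 81.70 m².
T₆₀ = 0.161 × 232 / 81.70 = 0.457 s.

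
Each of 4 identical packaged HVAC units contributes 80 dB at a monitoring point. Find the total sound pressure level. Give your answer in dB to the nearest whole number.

N identical incoherent sources raise the level by 10·log₁₀ N.
L_total = 80 + 10·log₁₀(4) = 80 + 6.021 = 86.02 dB.

86 dB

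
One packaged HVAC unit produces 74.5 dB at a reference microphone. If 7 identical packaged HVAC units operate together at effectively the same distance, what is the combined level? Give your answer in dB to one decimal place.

83.0 dB

With 7 equal, uncorrelated contributions the intensity is 7× that of one unit, giving a rise of 10·log₁₀ 7.
L_total = 74.5 + 10·log₁₀(7) = 74.5 + 8.451 = 82.95 dB.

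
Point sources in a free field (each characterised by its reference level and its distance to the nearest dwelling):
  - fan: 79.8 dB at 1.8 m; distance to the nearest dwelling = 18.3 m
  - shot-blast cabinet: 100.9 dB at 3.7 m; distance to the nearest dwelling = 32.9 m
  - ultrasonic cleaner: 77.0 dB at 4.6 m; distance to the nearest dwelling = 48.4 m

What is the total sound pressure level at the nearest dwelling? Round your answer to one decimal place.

82.0 dB

First find each source's level at the receiver (point-source: −20·log₁₀(r/r_ref)), then combine on an intensity basis.
fan: 79.8 − 20·log₁₀(18.3/1.8) = 79.8 − 20.14 = 59.66 dB.
shot-blast cabinet: 100.9 − 20·log₁₀(32.9/3.7) = 100.9 − 18.98 = 81.92 dB.
ultrasonic cleaner: 77.0 − 20·log₁₀(48.4/4.6) = 77.0 − 20.44 = 56.56 dB.
Σ 10^(L/10) = 1.570e+08 → L_total = 10·log₁₀(1.570e+08) = 81.96 dB.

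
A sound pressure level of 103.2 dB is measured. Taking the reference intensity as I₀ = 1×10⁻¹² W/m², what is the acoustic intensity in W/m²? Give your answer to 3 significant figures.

0.0209 W/m²

I/I₀ = 10^(103.2/10) = 2.089e+10, so I = 2.089e+10 × 10⁻¹² W/m².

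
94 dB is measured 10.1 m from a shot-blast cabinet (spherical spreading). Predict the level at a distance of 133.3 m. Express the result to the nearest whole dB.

For a point source, L₂ = L₁ − 20·log₁₀(r₂/r₁).
L₂ = 94 − 20·log₁₀(133.3/10.1) = 94 − 22.410 = 71.59 dB.

72 dB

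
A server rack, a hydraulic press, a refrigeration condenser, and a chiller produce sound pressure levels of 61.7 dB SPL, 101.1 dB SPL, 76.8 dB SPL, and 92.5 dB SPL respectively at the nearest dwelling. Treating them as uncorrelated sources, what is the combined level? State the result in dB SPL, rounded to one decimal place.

101.7 dB SPL

For uncorrelated sources the intensities add, so convert each level to linear form, sum, and take 10·log₁₀ of the total.
Σ 10^(L/10) = 10^(61.7/10) + 10^(101.1/10) + 10^(76.8/10) + 10^(92.5/10) = 1.471e+10.
L_total = 10·log₁₀(1.471e+10) = 101.68 dB SPL.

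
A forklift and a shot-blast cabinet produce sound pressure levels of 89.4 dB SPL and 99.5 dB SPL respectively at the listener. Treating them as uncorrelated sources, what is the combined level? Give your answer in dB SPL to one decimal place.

99.9 dB SPL

For uncorrelated sources the intensities add, so convert each level to linear form, sum, and take 10·log₁₀ of the total.
Σ 10^(L/10) = 10^(89.4/10) + 10^(99.5/10) = 9.783e+09.
L_total = 10·log₁₀(9.783e+09) = 99.90 dB SPL.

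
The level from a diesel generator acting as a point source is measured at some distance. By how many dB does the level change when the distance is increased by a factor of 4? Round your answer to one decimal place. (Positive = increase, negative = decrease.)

-12.0 dB

Point-source spreading: ΔL = −20·log₁₀(r₂/r₁).
ΔL = −20·log₁₀(4) = -12.04 dB.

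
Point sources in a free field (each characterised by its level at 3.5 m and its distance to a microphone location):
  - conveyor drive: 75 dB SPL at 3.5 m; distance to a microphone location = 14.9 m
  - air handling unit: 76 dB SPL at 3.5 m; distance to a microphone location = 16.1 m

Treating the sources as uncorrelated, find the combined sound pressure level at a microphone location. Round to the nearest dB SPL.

66 dB SPL

Propagate each source to the receiver with L = L_ref − 20·log₁₀(r/r_ref), then add intensities.
conveyor drive: 75 − 20·log₁₀(14.9/3.5) = 75 − 12.58 = 62.42 dB SPL.
air handling unit: 76 − 20·log₁₀(16.1/3.5) = 76 − 13.26 = 62.74 dB SPL.
Σ 10^(L/10) = 3.626e+06 → L_total = 10·log₁₀(3.626e+06) = 65.59 dB SPL.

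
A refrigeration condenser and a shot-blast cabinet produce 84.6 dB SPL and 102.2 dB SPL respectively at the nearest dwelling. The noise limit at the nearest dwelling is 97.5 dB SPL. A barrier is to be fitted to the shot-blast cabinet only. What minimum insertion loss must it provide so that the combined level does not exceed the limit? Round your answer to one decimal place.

4.9 dB

Fixed contribution from the other source: Σ 10^(L/10) = 10^(84.6/10) = 2.884e+08 (84.60 dB SPL).
To meet 97.5 dB SPL overall, the treated shot-blast cabinet may contribute at most 10^(97.5/10) − 2.884e+08 = 5.335e+09, i.e. 97.27 dB SPL.
So the shot-blast cabinet must be reduced from 102.2 to 97.27 dB SPL: IL = 4.93 dB.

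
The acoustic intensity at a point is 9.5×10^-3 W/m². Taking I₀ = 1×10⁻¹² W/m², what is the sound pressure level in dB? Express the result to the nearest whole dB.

Dividing by I₀ shifts the exponent by 12: I/I₀ = 9.5×10^9.
L = 10·(0.9777 + 9) = 99.78 dB.

100 dB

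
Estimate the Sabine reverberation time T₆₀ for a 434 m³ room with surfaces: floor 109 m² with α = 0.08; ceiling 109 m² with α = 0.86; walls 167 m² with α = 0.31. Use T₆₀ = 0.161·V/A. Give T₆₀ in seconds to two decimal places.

0.45 s

Total absorption A = 109·0.08 + 109·0.86 + 167·0.31 = 154.23 m² sabins.
T₆₀ = 0.161·V/A = 0.161·434/154.23 = 0.453 s.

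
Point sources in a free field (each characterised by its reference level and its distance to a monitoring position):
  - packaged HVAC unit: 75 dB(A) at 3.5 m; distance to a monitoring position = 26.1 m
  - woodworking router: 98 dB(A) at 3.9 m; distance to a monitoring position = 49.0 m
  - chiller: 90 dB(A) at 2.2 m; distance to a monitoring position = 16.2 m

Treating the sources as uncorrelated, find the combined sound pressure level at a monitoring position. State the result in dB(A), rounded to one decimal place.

Propagate each source to the receiver with L = L_ref − 20·log₁₀(r/r_ref), then add intensities.
packaged HVAC unit: 75 − 20·log₁₀(26.1/3.5) = 75 − 17.45 = 57.55 dB(A).
woodworking router: 98 − 20·log₁₀(49.0/3.9) = 98 − 21.98 = 76.02 dB(A).
chiller: 90 − 20·log₁₀(16.2/2.2) = 90 − 17.34 = 72.66 dB(A).
Σ 10^(L/10) = 5.898e+07 → L_total = 10·log₁₀(5.898e+07) = 77.71 dB(A).

77.7 dB(A)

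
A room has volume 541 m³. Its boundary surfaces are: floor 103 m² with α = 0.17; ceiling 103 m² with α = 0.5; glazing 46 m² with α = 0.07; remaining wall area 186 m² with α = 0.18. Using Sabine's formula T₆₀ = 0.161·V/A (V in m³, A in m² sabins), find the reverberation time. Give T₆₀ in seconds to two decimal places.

Summing Sᵢαᵢ: 103·0.17 + 103·0.5 + 46·0.07 + 186·0.18 = 105.71 m².
T₆₀ = 0.161·V/A = 0.161·541/105.71 = 0.824 s.

0.82 s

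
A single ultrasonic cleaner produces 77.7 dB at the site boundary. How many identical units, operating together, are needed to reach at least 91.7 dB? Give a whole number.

Need L₁ + 10·log₁₀ N ≥ 91.7, i.e. log₁₀ N ≥ 1.40.
N ≥ 10^(14.0/10) = 25.119, so N = 26.

26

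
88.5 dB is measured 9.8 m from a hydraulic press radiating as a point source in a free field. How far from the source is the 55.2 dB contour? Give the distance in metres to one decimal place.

Point-source spreading drops the level by 20·log₁₀(r₂/r₁); inverting, r₂/r₁ = 10^(ΔL/20).
r₂ = 9.8·10^((88.5−55.2)/20) = 9.8·10^(33.3/20) = 453.13 m.

453.1 m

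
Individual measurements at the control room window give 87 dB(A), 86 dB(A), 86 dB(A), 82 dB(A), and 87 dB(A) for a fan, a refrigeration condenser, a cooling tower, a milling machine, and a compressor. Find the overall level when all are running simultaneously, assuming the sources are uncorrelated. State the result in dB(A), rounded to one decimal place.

92.9 dB(A)

Incoherent sources combine by intensity addition: L_total = 10·log₁₀(Σ 10^(L_i/10)).
Σ 10^(L/10) = 10^(87/10) + 10^(86/10) + 10^(86/10) + 10^(82/10) + 10^(87/10) = 1.957e+09.
L_total = 10·log₁₀(1.957e+09) = 92.92 dB(A).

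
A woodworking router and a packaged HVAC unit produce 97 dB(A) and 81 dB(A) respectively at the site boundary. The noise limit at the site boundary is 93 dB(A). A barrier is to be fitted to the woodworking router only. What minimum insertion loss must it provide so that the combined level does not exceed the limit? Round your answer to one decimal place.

The untreated sources together contribute 10^(81/10) = 1.259e+08, i.e. 81.00 dB(A).
The limit corresponds to 10^(93/10) = 1.995e+09; subtracting the fixed part leaves 1.869e+09 for the woodworking router, i.e. 92.72 dB(A).
Required insertion loss = 97 − 92.72 = 4.28 dB.

4.3 dB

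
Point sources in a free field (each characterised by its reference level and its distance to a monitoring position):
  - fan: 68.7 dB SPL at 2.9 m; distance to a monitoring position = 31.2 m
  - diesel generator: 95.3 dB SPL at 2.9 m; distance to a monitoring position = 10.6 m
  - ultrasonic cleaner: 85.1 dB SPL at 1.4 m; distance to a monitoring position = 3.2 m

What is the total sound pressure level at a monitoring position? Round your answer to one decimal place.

Propagate each source to the receiver with L = L_ref − 20·log₁₀(r/r_ref), then add intensities.
fan: 68.7 − 20·log₁₀(31.2/2.9) = 68.7 − 20.64 = 48.06 dB SPL.
diesel generator: 95.3 − 20·log₁₀(10.6/2.9) = 95.3 − 11.26 = 84.04 dB SPL.
ultrasonic cleaner: 85.1 − 20·log₁₀(3.2/1.4) = 85.1 − 7.18 = 77.92 dB SPL.
Σ 10^(L/10) = 3.156e+08 → L_total = 10·log₁₀(3.156e+08) = 84.99 dB SPL.

85.0 dB SPL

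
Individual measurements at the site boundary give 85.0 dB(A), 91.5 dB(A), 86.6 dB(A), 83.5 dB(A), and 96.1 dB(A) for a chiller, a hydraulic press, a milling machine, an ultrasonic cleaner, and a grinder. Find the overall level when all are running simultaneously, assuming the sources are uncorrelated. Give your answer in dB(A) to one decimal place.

98.1 dB(A)

For uncorrelated sources the intensities add, so convert each level to linear form, sum, and take 10·log₁₀ of the total.
Σ 10^(L/10) = 10^(85.0/10) + 10^(91.5/10) + 10^(86.6/10) + 10^(83.5/10) + 10^(96.1/10) = 6.484e+09.
L_total = 10·log₁₀(6.484e+09) = 98.12 dB(A).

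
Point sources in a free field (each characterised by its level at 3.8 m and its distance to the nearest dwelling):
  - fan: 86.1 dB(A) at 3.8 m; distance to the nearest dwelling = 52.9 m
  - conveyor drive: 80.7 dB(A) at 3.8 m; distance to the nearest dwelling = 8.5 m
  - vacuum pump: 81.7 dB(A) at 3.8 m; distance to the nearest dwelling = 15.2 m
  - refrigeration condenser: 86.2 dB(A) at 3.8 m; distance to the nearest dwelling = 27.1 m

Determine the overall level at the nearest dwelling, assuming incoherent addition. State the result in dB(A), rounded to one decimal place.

76.3 dB(A)

First find each source's level at the receiver (point-source: −20·log₁₀(r/r_ref)), then combine on an intensity basis.
fan: 86.1 − 20·log₁₀(52.9/3.8) = 86.1 − 22.87 = 63.23 dB(A).
conveyor drive: 80.7 − 20·log₁₀(8.5/3.8) = 80.7 − 6.99 = 73.71 dB(A).
vacuum pump: 81.7 − 20·log₁₀(15.2/3.8) = 81.7 − 12.04 = 69.66 dB(A).
refrigeration condenser: 86.2 − 20·log₁₀(27.1/3.8) = 86.2 − 17.06 = 69.14 dB(A).
Σ 10^(L/10) = 4.302e+07 → L_total = 10·log₁₀(4.302e+07) = 76.34 dB(A).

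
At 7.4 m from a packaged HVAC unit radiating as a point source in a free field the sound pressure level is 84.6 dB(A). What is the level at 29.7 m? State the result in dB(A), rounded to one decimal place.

Spherical spreading from a point source gives a 20·log₁₀(r₂/r₁) drop.
L₂ = 84.6 − 20·log₁₀(29.7/7.4) = 84.6 − 12.070 = 72.53 dB(A).

72.5 dB(A)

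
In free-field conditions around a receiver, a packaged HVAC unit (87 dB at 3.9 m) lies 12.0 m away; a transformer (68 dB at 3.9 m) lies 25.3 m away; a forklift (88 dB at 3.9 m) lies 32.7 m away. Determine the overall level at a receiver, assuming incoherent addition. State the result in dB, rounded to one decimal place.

77.9 dB

Apply inverse-square spreading to bring every level to the receiver, then sum 10^(L/10).
packaged HVAC unit: 87 − 20·log₁₀(12.0/3.9) = 87 − 9.76 = 77.24 dB.
transformer: 68 − 20·log₁₀(25.3/3.9) = 68 − 16.24 = 51.76 dB.
forklift: 88 − 20·log₁₀(32.7/3.9) = 88 − 18.47 = 69.53 dB.
Σ 10^(L/10) = 6.206e+07 → L_total = 10·log₁₀(6.206e+07) = 77.93 dB.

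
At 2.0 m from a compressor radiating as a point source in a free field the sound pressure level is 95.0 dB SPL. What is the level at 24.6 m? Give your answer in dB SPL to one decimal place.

Spherical spreading from a point source gives a 20·log₁₀(r₂/r₁) drop.
L₂ = 95.0 − 20·log₁₀(24.6/2.0) = 95.0 − 21.798 = 73.20 dB SPL.

73.2 dB SPL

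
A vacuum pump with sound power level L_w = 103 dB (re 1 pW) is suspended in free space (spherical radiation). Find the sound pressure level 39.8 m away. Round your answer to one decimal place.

The power spreads over a sphere of area 4π·r², so L_p = L_w − 10·log₁₀(4π·r²).
4π·r² = 1.991e+04 m², 10·log₁₀ of that is 42.990 dB.
L_p = 103 − 42.990 = 60.01 dB.

60.0 dB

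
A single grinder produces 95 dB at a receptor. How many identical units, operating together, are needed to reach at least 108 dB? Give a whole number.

20

Need L₁ + 10·log₁₀ N ≥ 108, i.e. log₁₀ N ≥ 1.30.
N ≥ 10^(13.0/10) = 19.953, so N = 20.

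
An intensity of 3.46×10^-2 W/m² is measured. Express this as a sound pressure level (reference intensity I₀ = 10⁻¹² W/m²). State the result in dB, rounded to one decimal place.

105.4 dB

I/I₀ = 3.46×10^-2/10⁻¹² = 3.46×10^10, and L = 10·log₁₀(I/I₀).
L = 10·(0.5391 + 10) = 105.39 dB.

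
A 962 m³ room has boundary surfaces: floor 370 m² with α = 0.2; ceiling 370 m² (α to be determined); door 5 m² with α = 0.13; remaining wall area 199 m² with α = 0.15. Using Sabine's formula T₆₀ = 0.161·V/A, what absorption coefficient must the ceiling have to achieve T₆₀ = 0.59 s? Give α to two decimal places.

From T₆₀ = 0.161·V/A, the target T₆₀ = 0.59 s needs A = 0.161·962/0.59 = 262.51 m².
Absorption from the other surfaces = 370·0.2 + 5·0.13 + 199·0.15 = 104.50 m², so the ceiling must supply 158.01 m² over 370 m².
α = 158.01/370 = 0.427.

0.43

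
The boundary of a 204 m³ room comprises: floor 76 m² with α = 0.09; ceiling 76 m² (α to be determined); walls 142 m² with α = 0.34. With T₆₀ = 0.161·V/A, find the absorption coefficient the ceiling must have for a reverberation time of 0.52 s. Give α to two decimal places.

Required total absorption A = 0.161·204/0.52 = 63.16 m².
Absorption from the other surfaces = 76·0.09 + 142·0.34 = 55.12 m², so the ceiling must supply 8.04 m² over 76 m².
α = 8.04/76 = 0.106.

0.11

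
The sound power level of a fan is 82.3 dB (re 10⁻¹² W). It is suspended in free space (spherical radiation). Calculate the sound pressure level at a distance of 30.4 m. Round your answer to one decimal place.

The power spreads over a sphere of area 4π·r², so L_p = L_w − 10·log₁₀(4π·r²).
4π·r² = 1.161e+04 m², 10·log₁₀ of that is 40.650 dB.
L_p = 82.3 − 40.650 = 41.65 dB.

41.7 dB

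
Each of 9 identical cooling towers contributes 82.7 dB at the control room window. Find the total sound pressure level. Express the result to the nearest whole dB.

L_total = L₁ + 10·log₁₀ N for N identical incoherent sources.
L_total = 82.7 + 10·log₁₀(9) = 82.7 + 9.542 = 92.24 dB.

92 dB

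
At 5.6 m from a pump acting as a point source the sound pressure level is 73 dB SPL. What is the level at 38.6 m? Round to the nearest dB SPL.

56 dB SPL

Spherical spreading from a point source gives a 20·log₁₀(r₂/r₁) drop.
L₂ = 73 − 20·log₁₀(38.6/5.6) = 73 − 16.768 = 56.23 dB SPL.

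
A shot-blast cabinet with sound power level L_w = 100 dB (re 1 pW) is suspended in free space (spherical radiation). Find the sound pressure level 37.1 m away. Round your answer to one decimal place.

57.6 dB

Free-field spherical radiation: L_p = L_w − 10·log₁₀(4π·r²), r = 37.1 m.
4π·r² = 1.73e+04 m², 10·log₁₀ of that is 42.380 dB.
L_p = 100 − 42.380 = 57.62 dB.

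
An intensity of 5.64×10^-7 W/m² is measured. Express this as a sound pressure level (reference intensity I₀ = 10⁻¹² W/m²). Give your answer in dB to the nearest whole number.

58 dB

Dividing by I₀ shifts the exponent by 12: I/I₀ = 5.64×10^5.
L = 10·(0.7513 + 5) = 57.51 dB.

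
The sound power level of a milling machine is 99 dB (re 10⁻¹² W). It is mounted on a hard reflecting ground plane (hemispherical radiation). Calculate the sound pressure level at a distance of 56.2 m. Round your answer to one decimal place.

Free-field hemispherical radiation: L_p = L_w − 10·log₁₀(2π·r²), r = 56.2 m.
2π·r² = 1.985e+04 m², 10·log₁₀ of that is 42.977 dB.
L_p = 99 − 42.977 = 56.02 dB.

56.0 dB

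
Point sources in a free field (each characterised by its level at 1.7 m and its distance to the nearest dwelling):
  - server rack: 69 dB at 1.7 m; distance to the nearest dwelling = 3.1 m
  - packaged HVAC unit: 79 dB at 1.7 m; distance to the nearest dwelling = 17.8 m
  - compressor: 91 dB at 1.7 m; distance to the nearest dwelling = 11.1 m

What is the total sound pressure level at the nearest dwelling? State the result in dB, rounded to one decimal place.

Propagate each source to the receiver with L = L_ref − 20·log₁₀(r/r_ref), then add intensities.
server rack: 69 − 20·log₁₀(3.1/1.7) = 69 − 5.22 = 63.78 dB.
packaged HVAC unit: 79 − 20·log₁₀(17.8/1.7) = 79 − 20.40 = 58.60 dB.
compressor: 91 − 20·log₁₀(11.1/1.7) = 91 − 16.30 = 74.70 dB.
Σ 10^(L/10) = 3.264e+07 → L_total = 10·log₁₀(3.264e+07) = 75.14 dB.

75.1 dB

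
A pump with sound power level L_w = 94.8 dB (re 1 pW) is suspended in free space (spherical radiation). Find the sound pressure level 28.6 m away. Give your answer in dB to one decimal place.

The power spreads over a sphere of area 4π·r², so L_p = L_w − 10·log₁₀(4π·r²).
4π·r² = 1.028e+04 m², 10·log₁₀ of that is 40.119 dB.
L_p = 94.8 − 40.119 = 54.68 dB.

54.7 dB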